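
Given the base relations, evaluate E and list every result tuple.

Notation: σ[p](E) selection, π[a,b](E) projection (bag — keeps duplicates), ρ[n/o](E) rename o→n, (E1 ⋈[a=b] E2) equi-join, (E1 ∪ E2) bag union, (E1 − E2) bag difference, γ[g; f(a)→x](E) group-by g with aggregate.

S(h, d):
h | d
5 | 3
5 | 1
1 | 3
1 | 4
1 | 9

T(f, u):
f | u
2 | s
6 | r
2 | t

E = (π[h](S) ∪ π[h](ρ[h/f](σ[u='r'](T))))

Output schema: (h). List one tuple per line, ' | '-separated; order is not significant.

Subexpression sizes:
  S → 5
  π[h](S) → 5
  T → 3
  σ[u='r'](T) → 1
  ρ[h/f](σ[u='r'](T)) → 1
  π[h](ρ[h/f](σ[u='r'](T))) → 1
  (π[h](S) ∪ π[h](ρ[h/f](σ[u='r'](T)))) → 6

== RESULT ==
h
1
1
1
5
5
6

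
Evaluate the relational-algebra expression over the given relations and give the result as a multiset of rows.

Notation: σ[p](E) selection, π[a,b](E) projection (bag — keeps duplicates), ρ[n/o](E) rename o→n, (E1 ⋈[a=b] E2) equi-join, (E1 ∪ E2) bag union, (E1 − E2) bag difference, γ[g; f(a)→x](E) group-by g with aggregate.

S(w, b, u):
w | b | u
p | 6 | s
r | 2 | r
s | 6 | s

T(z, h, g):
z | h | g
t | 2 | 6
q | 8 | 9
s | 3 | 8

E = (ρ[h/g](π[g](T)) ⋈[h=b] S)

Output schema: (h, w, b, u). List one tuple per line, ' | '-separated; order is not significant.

Subexpression sizes:
  T → 3
  π[g](T) → 3
  ρ[h/g](π[g](T)) → 3
  S → 3
  (ρ[h/g](π[g](T)) ⋈[h=b] S) → 2

== RESULT ==
h | w | b | u
6 | p | 6 | s
6 | s | 6 | s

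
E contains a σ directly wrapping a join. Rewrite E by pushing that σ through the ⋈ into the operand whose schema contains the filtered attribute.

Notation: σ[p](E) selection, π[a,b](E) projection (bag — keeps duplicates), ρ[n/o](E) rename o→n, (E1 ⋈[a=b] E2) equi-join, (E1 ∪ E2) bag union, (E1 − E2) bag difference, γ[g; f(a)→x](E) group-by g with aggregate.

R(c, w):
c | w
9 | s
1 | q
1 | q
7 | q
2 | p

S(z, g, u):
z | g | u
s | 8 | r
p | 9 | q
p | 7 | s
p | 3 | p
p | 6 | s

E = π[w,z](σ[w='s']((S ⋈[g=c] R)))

σ filters on w, owned by the right side.
E' = π[w,z]((S ⋈[g=c] σ[w='s'](R)))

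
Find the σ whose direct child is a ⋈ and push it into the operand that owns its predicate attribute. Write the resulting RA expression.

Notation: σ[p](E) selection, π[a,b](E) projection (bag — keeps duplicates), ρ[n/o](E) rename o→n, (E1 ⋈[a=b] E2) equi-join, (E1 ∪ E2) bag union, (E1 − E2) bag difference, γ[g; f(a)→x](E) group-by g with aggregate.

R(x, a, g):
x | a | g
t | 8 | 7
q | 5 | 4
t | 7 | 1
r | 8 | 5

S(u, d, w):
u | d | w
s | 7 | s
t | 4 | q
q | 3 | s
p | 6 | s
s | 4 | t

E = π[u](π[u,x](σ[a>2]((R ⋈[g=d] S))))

σ filters on a, owned by the left side.
E' = π[u](π[u,x]((σ[a>2](R) ⋈[g=d] S)))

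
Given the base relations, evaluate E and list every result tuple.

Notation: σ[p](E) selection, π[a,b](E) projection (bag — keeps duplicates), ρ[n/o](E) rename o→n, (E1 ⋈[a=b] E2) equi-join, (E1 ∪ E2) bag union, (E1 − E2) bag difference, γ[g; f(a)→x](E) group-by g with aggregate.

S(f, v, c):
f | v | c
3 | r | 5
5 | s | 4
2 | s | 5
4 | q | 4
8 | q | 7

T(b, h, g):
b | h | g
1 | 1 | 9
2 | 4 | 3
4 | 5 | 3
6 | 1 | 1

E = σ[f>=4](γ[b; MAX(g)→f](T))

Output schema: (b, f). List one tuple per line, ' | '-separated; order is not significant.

Per-node cardinality:
  T → 4
  γ[b; MAX(g)→f](T) → 4
  σ[f>=4](γ[b; MAX(g)→f](T)) → 1

== RESULT ==
b | f
1 | 9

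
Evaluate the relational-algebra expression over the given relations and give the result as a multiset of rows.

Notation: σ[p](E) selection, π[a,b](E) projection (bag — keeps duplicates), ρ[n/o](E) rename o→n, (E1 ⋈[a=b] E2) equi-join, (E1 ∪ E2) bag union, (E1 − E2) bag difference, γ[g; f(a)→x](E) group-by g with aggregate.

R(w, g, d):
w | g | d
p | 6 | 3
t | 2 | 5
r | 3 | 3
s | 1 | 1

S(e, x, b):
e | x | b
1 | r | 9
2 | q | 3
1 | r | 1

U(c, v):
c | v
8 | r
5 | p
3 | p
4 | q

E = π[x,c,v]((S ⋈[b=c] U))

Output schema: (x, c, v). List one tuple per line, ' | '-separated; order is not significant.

Stepwise |·|:
  S → 3
  U → 4
  (S ⋈[b=c] U) → 1
  π[x,c,v]((S ⋈[b=c] U)) → 1

== RESULT ==
x | c | v
q | 3 | p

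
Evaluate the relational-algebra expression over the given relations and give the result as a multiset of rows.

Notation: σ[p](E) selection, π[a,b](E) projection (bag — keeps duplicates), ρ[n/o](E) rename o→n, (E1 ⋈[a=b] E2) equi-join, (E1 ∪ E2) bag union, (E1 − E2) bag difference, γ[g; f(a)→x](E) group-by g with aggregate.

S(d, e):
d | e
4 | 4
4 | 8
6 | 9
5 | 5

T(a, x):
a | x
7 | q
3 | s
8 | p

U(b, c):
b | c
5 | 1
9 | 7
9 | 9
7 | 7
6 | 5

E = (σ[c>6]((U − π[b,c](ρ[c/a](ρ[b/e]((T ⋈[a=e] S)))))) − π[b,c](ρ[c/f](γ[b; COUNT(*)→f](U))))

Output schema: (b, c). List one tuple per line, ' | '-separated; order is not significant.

Stepwise |·|:
  U → 5
  T → 3
  S → 4
  (T ⋈[a=e] S) → 1
  ρ[b/e]((T ⋈[a=e] S)) → 1
  ρ[c/a](ρ[b/e]((T ⋈[a=e] S))) → 1
  π[b,c](ρ[c/a](ρ[b/e]((T ⋈[a=e] S)))) → 1
  (U − π[b,c](ρ[c/a](ρ[b/e]((T ⋈[a=e] S))))) → 5
  σ[c>6]((U − π[b,c](ρ[c/a](ρ[b/e]((T ⋈[a=e] S)))))) → 3
  U → 5
  γ[b; COUNT(*)→f](U) → 4
  ρ[c/f](γ[b; COUNT(*)→f](U)) → 4
  π[b,c](ρ[c/f](γ[b; COUNT(*)→f](U))) → 4
  (σ[c>6]((U − π[b,c](ρ[c/a](ρ[b/e]((T ⋈[a=e] S)))))) − π[b,c](ρ[c/f](γ[b; COUNT(*)→f](U)))) → 3

== RESULT ==
b | c
7 | 7
9 | 7
9 | 9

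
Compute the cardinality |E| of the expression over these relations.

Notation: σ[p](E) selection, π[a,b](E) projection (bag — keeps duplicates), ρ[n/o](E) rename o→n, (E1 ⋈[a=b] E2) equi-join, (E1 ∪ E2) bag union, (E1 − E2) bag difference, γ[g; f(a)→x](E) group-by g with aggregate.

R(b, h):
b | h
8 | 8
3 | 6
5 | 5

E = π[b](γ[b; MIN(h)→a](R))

Row counts bottom-up:
  R → 3
  γ[b; MIN(h)→a](R) → 3
  π[b](γ[b; MIN(h)→a](R)) → 3

|E| = 3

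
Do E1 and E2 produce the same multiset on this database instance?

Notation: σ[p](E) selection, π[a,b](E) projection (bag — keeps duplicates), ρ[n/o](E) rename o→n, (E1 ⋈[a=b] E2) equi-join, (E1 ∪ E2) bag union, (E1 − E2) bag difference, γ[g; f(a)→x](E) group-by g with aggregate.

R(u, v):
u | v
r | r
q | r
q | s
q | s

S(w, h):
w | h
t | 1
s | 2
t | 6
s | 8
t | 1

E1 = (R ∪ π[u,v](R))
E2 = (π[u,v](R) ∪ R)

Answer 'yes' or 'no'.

E1 per-node cardinality:
  R → 4
  R → 4
  π[u,v](R) → 4
  (R ∪ π[u,v](R)) → 8
E2 per-node cardinality:
  R → 4
  π[u,v](R) → 4
  R → 4
  (π[u,v](R) ∪ R) → 8

E1 and E2 produce the same multiset:
u | v
q | r
q | r
q | s
q | s
q | s
q | s
r | r
r | r

yes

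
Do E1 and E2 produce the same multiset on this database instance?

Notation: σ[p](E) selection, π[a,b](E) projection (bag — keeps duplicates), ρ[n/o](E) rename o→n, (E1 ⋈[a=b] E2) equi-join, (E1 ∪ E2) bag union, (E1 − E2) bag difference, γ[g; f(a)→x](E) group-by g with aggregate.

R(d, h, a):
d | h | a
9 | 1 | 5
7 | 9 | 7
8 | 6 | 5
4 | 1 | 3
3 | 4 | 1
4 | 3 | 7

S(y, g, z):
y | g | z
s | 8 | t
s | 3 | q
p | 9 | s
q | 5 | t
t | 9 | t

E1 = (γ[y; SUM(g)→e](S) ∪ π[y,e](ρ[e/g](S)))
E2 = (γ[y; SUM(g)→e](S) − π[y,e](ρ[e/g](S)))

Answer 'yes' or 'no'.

E1 subexpression sizes:
  S → 5
  γ[y; SUM(g)→e](S) → 4
  S → 5
  ρ[e/g](S) → 5
  π[y,e](ρ[e/g](S)) → 5
  (γ[y; SUM(g)→e](S) ∪ π[y,e](ρ[e/g](S))) → 9
E2 subexpression sizes:
  S → 5
  γ[y; SUM(g)→e](S) → 4
  S → 5
  ρ[e/g](S) → 5
  π[y,e](ρ[e/g](S)) → 5
  (γ[y; SUM(g)→e](S) − π[y,e](ρ[e/g](S))) → 1

E1 result:
y | e
p | 9
p | 9
q | 5
q | 5
s | 3
s | 8
s | 11
t | 9
t | 9
E2 result:
y | e
s | 11
Witness: ('q', 5) appears 2× in E1 but 0× in E2.

no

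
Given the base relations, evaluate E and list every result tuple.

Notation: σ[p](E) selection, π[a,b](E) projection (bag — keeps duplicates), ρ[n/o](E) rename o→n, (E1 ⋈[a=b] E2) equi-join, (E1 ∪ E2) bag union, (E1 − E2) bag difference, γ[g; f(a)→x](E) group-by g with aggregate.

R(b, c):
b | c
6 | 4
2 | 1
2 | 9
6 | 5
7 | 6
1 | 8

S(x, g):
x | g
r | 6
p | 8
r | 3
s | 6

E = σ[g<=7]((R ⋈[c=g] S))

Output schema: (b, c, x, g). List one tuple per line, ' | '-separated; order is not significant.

Row counts bottom-up:
  R → 6
  S → 4
  (R ⋈[c=g] S) → 3
  σ[g<=7]((R ⋈[c=g] S)) → 2

== RESULT ==
b | c | x | g
7 | 6 | r | 6
7 | 6 | s | 6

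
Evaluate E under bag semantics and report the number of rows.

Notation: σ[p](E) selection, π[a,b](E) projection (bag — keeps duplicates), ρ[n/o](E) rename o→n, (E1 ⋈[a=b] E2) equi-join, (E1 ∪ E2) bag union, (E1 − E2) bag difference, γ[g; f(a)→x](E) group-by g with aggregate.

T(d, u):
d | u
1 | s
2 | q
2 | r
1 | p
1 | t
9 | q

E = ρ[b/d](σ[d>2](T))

Stepwise |·|:
  T → 6
  σ[d>2](T) → 1
  ρ[b/d](σ[d>2](T)) → 1

|E| = 1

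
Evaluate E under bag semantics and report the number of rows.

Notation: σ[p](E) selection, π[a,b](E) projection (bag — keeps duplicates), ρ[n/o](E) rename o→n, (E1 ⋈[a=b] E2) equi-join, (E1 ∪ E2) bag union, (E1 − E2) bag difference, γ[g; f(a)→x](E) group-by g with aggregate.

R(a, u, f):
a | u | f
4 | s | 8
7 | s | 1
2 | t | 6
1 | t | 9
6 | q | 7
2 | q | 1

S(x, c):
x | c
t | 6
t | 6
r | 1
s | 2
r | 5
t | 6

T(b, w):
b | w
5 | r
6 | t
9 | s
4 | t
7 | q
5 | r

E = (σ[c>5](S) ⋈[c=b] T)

Row counts bottom-up:
  S → 6
  σ[c>5](S) → 3
  T → 6
  (σ[c>5](S) ⋈[c=b] T) → 3

|E| = 3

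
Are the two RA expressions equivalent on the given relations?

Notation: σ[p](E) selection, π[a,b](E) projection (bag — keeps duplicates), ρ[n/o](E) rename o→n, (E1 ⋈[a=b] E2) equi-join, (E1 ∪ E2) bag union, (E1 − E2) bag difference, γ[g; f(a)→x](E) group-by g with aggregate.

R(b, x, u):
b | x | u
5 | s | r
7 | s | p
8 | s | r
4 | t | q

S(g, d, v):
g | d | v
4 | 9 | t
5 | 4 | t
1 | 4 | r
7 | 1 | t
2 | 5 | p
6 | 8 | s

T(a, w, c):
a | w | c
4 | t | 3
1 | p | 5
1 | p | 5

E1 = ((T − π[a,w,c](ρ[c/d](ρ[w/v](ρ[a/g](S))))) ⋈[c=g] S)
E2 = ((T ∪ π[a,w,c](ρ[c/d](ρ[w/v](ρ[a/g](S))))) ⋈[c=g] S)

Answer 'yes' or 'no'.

E1 per-node cardinality:
  T → 3
  S → 6
  ρ[a/g](S) → 6
  ρ[w/v](ρ[a/g](S)) → 6
  ρ[c/d](ρ[w/v](ρ[a/g](S))) → 6
  π[a,w,c](ρ[c/d](ρ[w/v](ρ[a/g](S)))) → 6
  (T − π[a,w,c](ρ[c/d](ρ[w/v](ρ[a/g](S))))) → 3
  S → 6
  ((T − π[a,w,c](ρ[c/d](ρ[w/v](ρ[a/g](S))))) ⋈[c=g] S) → 2
E2 per-node cardinality:
  T → 3
  S → 6
  ρ[a/g](S) → 6
  ρ[w/v](ρ[a/g](S)) → 6
  ρ[c/d](ρ[w/v](ρ[a/g](S))) → 6
  π[a,w,c](ρ[c/d](ρ[w/v](ρ[a/g](S)))) → 6
  (T ∪ π[a,w,c](ρ[c/d](ρ[w/v](ρ[a/g](S))))) → 9
  S → 6
  ((T ∪ π[a,w,c](ρ[c/d](ρ[w/v](ρ[a/g](S))))) ⋈[c=g] S) → 6

E1 result:
a | w | c | g | d | v
1 | p | 5 | 5 | 4 | t
1 | p | 5 | 5 | 4 | t
E2 result:
a | w | c | g | d | v
1 | p | 5 | 5 | 4 | t
1 | p | 5 | 5 | 4 | t
1 | r | 4 | 4 | 9 | t
2 | p | 5 | 5 | 4 | t
5 | t | 4 | 4 | 9 | t
7 | t | 1 | 1 | 4 | r
Witness: (2, 'p', 5, 5, 4, 't') appears 0× in E1 but 1× in E2.

no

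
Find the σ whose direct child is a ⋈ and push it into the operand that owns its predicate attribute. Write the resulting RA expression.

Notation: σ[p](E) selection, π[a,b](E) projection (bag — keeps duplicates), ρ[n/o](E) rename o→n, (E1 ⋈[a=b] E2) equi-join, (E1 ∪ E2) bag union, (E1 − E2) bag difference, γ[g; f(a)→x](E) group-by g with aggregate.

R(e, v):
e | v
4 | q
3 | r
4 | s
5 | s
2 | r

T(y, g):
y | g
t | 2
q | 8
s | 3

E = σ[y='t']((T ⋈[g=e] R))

σ filters on y, owned by the left side.
E' = (σ[y='t'](T) ⋈[g=e] R)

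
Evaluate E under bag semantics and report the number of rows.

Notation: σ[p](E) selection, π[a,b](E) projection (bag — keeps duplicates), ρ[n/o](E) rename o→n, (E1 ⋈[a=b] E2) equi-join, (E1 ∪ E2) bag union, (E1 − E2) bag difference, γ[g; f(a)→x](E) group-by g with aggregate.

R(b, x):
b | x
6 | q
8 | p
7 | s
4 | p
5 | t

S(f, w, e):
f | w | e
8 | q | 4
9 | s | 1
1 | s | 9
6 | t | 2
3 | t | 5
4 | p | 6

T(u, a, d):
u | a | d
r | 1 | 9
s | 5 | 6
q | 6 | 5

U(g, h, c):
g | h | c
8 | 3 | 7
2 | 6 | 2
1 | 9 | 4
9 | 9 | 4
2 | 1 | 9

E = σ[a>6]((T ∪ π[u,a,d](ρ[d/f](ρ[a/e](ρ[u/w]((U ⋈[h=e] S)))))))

Per-node cardinality:
  T → 3
  U → 5
  S → 6
  (U ⋈[h=e] S) → 4
  ρ[u/w]((U ⋈[h=e] S)) → 4
  ρ[a/e](ρ[u/w]((U ⋈[h=e] S))) → 4
  ρ[d/f](ρ[a/e](ρ[u/w]((U ⋈[h=e] S)))) → 4
  π[u,a,d](ρ[d/f](ρ[a/e](ρ[u/w]((U ⋈[h=e] S))))) → 4
  (T ∪ π[u,a,d](ρ[d/f](ρ[a/e](ρ[u/w]((U ⋈[h=e] S)))))) → 7
  σ[a>6]((T ∪ π[u,a,d](ρ[d/f](ρ[a/e](ρ[u/w]((U ⋈[h=e] S))))))) → 2

|E| = 2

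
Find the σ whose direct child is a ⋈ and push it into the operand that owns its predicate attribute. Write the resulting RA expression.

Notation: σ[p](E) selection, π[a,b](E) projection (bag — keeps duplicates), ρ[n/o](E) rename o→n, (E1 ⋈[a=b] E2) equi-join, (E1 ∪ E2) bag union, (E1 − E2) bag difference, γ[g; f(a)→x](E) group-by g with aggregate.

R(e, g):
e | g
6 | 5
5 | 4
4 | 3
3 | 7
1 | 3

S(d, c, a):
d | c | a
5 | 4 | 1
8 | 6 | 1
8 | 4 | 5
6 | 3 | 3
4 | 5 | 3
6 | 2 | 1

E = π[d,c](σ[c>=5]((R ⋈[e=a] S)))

σ filters on c, owned by the right side.
E' = π[d,c]((R ⋈[e=a] σ[c>=5](S)))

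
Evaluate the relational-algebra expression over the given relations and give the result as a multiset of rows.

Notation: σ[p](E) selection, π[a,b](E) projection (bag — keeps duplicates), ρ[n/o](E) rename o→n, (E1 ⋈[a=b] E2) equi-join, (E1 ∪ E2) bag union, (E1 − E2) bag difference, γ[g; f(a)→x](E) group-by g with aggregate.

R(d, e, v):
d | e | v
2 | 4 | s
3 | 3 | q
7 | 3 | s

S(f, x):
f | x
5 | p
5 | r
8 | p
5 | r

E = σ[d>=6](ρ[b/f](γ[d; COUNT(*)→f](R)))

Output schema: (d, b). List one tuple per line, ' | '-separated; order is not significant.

Row counts bottom-up:
  R → 3
  γ[d; COUNT(*)→f](R) → 3
  ρ[b/f](γ[d; COUNT(*)→f](R)) → 3
  σ[d>=6](ρ[b/f](γ[d; COUNT(*)→f](R))) → 1

== RESULT ==
d | b
7 | 1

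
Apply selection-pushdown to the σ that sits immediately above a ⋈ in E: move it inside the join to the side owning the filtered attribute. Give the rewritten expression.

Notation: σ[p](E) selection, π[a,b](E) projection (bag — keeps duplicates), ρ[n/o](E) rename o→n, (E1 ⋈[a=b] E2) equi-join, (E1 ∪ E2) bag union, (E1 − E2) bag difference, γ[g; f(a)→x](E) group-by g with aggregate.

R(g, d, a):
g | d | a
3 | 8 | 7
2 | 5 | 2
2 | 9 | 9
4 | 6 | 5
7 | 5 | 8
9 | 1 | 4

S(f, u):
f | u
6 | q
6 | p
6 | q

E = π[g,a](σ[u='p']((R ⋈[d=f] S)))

σ filters on u, owned by the right side.
E' = π[g,a]((R ⋈[d=f] σ[u='p'](S)))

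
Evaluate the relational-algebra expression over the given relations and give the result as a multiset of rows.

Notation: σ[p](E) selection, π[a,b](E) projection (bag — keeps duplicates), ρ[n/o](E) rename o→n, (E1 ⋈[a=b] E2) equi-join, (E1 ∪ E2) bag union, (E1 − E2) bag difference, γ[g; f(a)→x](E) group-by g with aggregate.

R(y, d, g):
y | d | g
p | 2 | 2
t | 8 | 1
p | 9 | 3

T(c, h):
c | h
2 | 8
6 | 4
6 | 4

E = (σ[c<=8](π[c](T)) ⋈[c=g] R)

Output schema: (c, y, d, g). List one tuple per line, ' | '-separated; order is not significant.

Row counts bottom-up:
  T → 3
  π[c](T) → 3
  σ[c<=8](π[c](T)) → 3
  R → 3
  (σ[c<=8](π[c](T)) ⋈[c=g] R) → 1

== RESULT ==
c | y | d | g
2 | p | 2 | 2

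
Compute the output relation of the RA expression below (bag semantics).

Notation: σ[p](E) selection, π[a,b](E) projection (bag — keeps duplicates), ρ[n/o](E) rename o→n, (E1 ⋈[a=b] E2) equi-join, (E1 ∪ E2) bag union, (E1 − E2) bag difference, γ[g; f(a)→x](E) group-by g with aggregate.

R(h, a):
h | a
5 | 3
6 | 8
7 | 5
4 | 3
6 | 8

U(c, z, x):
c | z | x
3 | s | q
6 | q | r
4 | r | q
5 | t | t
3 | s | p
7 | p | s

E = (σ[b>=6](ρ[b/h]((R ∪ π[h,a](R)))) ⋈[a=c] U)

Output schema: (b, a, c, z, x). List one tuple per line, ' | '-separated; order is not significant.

Subexpression sizes:
  R → 5
  R → 5
  π[h,a](R) → 5
  (R ∪ π[h,a](R)) → 10
  ρ[b/h]((R ∪ π[h,a](R))) → 10
  σ[b>=6](ρ[b/h]((R ∪ π[h,a](R)))) → 6
  U → 6
  (σ[b>=6](ρ[b/h]((R ∪ π[h,a](R)))) ⋈[a=c] U) → 2

== RESULT ==
b | a | c | z | x
7 | 5 | 5 | t | t
7 | 5 | 5 | t | t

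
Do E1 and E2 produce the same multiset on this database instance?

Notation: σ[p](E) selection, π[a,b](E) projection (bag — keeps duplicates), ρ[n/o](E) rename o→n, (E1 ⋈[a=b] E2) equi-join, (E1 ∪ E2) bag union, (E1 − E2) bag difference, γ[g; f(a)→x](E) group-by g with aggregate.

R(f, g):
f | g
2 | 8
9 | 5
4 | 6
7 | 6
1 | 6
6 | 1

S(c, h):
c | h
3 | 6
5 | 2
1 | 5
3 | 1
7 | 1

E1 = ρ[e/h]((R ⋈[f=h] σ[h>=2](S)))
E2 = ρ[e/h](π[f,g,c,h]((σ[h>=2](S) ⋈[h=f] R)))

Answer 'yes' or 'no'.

E1 stepwise |·|:
  R → 6
  S → 5
  σ[h>=2](S) → 3
  (R ⋈[f=h] σ[h>=2](S)) → 2
  ρ[e/h]((R ⋈[f=h] σ[h>=2](S))) → 2
E2 stepwise |·|:
  S → 5
  σ[h>=2](S) → 3
  R → 6
  (σ[h>=2](S) ⋈[h=f] R) → 2
  π[f,g,c,h]((σ[h>=2](S) ⋈[h=f] R)) → 2
  ρ[e/h](π[f,g,c,h]((σ[h>=2](S) ⋈[h=f] R))) → 2

E1 and E2 produce the same multiset:
f | g | c | e
2 | 8 | 5 | 2
6 | 1 | 3 | 6

yes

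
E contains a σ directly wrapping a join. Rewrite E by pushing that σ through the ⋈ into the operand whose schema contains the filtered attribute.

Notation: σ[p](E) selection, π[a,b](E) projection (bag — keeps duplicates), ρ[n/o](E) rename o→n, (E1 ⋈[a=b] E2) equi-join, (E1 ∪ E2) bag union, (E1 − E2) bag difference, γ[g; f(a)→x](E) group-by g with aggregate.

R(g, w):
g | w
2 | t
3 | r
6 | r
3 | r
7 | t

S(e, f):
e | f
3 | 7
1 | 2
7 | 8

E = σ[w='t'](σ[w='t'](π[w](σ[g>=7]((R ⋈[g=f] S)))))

σ filters on g, owned by the left side.
E' = σ[w='t'](σ[w='t'](π[w]((σ[g>=7](R) ⋈[g=f] S))))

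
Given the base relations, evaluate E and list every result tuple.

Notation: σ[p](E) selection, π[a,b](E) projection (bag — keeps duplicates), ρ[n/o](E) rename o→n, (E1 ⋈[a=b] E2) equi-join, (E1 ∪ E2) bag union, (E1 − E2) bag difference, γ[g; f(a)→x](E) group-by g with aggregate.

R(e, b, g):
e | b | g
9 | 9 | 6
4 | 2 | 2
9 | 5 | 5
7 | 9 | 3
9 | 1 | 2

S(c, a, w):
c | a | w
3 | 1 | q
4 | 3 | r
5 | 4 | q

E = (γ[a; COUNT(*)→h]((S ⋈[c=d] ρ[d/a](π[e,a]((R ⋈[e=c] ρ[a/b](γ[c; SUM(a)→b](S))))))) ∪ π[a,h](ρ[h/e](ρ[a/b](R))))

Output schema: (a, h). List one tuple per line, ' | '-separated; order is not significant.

Per-node cardinality:
  S → 3
  R → 5
  S → 3
  γ[c; SUM(a)→b](S) → 3
  ρ[a/b](γ[c; SUM(a)→b](S)) → 3
  (R ⋈[e=c] ρ[a/b](γ[c; SUM(a)→b](S))) → 1
  π[e,a]((R ⋈[e=c] ρ[a/b](γ[c; SUM(a)→b](S)))) → 1
  ρ[d/a](π[e,a]((R ⋈[e=c] ρ[a/b](γ[c; SUM(a)→b](S))))) → 1
  (S ⋈[c=d] ρ[d/a](π[e,a]((R ⋈[e=c] ρ[a/b](γ[c; SUM(a)→b](S)))))) → 1
  γ[a; COUNT(*)→h]((S ⋈[c=d] ρ[d/a](π[e,a]((R ⋈[e=c] ρ[a/b](γ[c; SUM(a)→b](S))))))) → 1
  R → 5
  ρ[a/b](R) → 5
  ρ[h/e](ρ[a/b](R)) → 5
  π[a,h](ρ[h/e](ρ[a/b](R))) → 5
  (γ[a; COUNT(*)→h]((S ⋈[c=d] ρ[d/a](π[e,a]((R ⋈[e=c] ρ[a/b](γ[c; SUM(a)→b](S))))))) ∪ π[a,h](ρ[h/e](ρ[a/b](R)))) → 6

== RESULT ==
a | h
1 | 1
1 | 9
2 | 4
5 | 9
9 | 7
9 | 9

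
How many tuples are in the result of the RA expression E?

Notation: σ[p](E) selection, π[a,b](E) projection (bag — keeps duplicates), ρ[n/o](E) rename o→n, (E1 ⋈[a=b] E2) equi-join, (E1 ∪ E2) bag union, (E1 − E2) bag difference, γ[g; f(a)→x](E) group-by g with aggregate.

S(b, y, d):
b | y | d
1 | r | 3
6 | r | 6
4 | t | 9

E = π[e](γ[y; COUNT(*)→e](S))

Stepwise |·|:
  S → 3
  γ[y; COUNT(*)→e](S) → 2
  π[e](γ[y; COUNT(*)→e](S)) → 2

|E| = 2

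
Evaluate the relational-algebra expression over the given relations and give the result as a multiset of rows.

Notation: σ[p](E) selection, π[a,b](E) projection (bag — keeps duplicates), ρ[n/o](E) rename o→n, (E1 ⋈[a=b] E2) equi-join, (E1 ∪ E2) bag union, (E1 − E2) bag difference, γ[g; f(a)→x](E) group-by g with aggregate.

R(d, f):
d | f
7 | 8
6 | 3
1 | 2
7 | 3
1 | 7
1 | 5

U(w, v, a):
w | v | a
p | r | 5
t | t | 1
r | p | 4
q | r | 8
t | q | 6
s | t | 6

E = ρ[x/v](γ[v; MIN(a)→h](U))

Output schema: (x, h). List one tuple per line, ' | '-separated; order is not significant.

Per-node cardinality:
  U → 6
  γ[v; MIN(a)→h](U) → 4
  ρ[x/v](γ[v; MIN(a)→h](U)) → 4

== RESULT ==
x | h
p | 4
q | 6
r | 5
t | 1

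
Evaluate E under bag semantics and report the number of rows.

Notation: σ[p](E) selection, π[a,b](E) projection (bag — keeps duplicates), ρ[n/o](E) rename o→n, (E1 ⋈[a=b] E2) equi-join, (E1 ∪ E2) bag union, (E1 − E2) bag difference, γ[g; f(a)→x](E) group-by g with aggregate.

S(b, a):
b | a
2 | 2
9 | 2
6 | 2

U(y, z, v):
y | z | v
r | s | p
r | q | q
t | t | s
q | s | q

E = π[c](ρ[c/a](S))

Stepwise |·|:
  S → 3
  ρ[c/a](S) → 3
  π[c](ρ[c/a](S)) → 3

|E| = 3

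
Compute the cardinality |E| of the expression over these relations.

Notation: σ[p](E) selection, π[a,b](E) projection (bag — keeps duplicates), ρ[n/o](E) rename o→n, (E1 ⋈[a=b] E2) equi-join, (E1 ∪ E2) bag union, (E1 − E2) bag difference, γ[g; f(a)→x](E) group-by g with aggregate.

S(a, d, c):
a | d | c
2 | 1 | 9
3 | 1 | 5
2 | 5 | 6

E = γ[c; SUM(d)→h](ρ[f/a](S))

Per-node cardinality:
  S → 3
  ρ[f/a](S) → 3
  γ[c; SUM(d)→h](ρ[f/a](S)) → 3

|E| = 3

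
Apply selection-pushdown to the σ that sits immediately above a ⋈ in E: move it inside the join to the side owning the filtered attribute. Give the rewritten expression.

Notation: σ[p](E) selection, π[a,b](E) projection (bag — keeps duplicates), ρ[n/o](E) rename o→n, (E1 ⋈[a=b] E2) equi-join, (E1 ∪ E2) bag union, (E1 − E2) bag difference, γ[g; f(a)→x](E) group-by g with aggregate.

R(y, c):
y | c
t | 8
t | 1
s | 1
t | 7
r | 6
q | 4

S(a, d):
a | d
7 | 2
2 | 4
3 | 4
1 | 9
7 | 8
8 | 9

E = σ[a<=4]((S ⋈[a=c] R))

σ filters on a, owned by the left side.
E' = (σ[a<=4](S) ⋈[a=c] R)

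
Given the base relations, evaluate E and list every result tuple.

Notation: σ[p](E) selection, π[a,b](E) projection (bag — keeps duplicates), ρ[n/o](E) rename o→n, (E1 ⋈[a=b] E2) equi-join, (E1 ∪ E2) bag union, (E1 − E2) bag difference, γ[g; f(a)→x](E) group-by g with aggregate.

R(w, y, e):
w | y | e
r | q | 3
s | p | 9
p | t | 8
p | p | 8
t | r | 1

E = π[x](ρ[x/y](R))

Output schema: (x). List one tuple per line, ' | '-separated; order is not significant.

Row counts bottom-up:
  R → 5
  ρ[x/y](R) → 5
  π[x](ρ[x/y](R)) → 5

== RESULT ==
x
p
p
q
r
t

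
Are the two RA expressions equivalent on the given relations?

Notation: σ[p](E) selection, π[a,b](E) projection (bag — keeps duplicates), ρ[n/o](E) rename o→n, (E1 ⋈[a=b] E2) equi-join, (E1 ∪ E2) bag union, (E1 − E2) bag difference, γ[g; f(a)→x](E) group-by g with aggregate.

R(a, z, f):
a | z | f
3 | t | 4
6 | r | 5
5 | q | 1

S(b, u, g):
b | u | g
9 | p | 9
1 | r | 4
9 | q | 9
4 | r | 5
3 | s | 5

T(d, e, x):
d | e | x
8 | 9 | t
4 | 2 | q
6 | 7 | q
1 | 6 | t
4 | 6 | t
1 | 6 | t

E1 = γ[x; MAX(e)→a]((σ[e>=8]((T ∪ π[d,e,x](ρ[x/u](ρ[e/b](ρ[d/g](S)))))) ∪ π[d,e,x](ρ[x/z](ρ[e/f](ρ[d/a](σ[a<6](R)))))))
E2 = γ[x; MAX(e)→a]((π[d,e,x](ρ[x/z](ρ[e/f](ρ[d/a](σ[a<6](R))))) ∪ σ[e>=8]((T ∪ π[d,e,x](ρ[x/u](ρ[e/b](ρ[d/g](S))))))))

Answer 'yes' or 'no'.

E1 row counts bottom-up:
  T → 6
  S → 5
  ρ[d/g](S) → 5
  ρ[e/b](ρ[d/g](S)) → 5
  ρ[x/u](ρ[e/b](ρ[d/g](S))) → 5
  π[d,e,x](ρ[x/u](ρ[e/b](ρ[d/g](S)))) → 5
  (T ∪ π[d,e,x](ρ[x/u](ρ[e/b](ρ[d/g](S))))) → 11
  σ[e>=8]((T ∪ π[d,e,x](ρ[x/u](ρ[e/b](ρ[d/g](S)))))) → 3
  R → 3
  σ[a<6](R) → 2
  ρ[d/a](σ[a<6](R)) → 2
  ρ[e/f](ρ[d/a](σ[a<6](R))) → 2
  ρ[x/z](ρ[e/f](ρ[d/a](σ[a<6](R)))) → 2
  π[d,e,x](ρ[x/z](ρ[e/f](ρ[d/a](σ[a<6](R))))) → 2
  (σ[e>=8]((T ∪ π[d,e,x](ρ[x/u](ρ[e/b](ρ[d/g](S)))))) ∪ π[d,e,x](ρ[x/z](ρ[e/f](ρ[d/a](σ[a<6](R)))))) → 5
  γ[x; MAX(e)→a]((σ[e>=8]((T ∪ π[d,e,x](ρ[x/u](ρ[e/b](ρ[d/g](S)))))) ∪ π[d,e,x](ρ[x/z](ρ[e/f](ρ[d/a](σ[a<6](R))))))) → 3
E2 row counts bottom-up:
  R → 3
  σ[a<6](R) → 2
  ρ[d/a](σ[a<6](R)) → 2
  ρ[e/f](ρ[d/a](σ[a<6](R))) → 2
  ρ[x/z](ρ[e/f](ρ[d/a](σ[a<6](R)))) → 2
  π[d,e,x](ρ[x/z](ρ[e/f](ρ[d/a](σ[a<6](R))))) → 2
  T → 6
  S → 5
  ρ[d/g](S) → 5
  ρ[e/b](ρ[d/g](S)) → 5
  ρ[x/u](ρ[e/b](ρ[d/g](S))) → 5
  π[d,e,x](ρ[x/u](ρ[e/b](ρ[d/g](S)))) → 5
  (T ∪ π[d,e,x](ρ[x/u](ρ[e/b](ρ[d/g](S))))) → 11
  σ[e>=8]((T ∪ π[d,e,x](ρ[x/u](ρ[e/b](ρ[d/g](S)))))) → 3
  (π[d,e,x](ρ[x/z](ρ[e/f](ρ[d/a](σ[a<6](R))))) ∪ σ[e>=8]((T ∪ π[d,e,x](ρ[x/u](ρ[e/b](ρ[d/g](S))))))) → 5
  γ[x; MAX(e)→a]((π[d,e,x](ρ[x/z](ρ[e/f](ρ[d/a](σ[a<6](R))))) ∪ σ[e>=8]((T ∪ π[d,e,x](ρ[x/u](ρ[e/b](ρ[d/g](S)))))))) → 3

E1 and E2 produce the same multiset:
x | a
p | 9
q | 9
t | 9

yes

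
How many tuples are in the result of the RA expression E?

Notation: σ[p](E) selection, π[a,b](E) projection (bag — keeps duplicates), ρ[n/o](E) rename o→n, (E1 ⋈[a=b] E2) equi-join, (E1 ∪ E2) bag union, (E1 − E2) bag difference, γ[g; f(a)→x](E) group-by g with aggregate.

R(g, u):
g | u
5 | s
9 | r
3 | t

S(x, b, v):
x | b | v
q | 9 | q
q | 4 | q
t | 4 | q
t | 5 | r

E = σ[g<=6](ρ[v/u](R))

Per-node cardinality:
  R → 3
  ρ[v/u](R) → 3
  σ[g<=6](ρ[v/u](R)) → 2

|E| = 2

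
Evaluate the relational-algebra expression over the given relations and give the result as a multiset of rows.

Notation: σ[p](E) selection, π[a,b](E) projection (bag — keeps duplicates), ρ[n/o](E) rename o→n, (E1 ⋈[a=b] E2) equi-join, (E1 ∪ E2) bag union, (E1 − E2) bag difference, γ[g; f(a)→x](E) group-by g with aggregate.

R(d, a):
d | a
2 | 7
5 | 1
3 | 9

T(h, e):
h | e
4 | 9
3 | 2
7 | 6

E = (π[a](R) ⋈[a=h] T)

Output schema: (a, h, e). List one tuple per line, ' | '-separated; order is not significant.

Row counts bottom-up:
  R → 3
  π[a](R) → 3
  T → 3
  (π[a](R) ⋈[a=h] T) → 1

== RESULT ==
a | h | e
7 | 7 | 6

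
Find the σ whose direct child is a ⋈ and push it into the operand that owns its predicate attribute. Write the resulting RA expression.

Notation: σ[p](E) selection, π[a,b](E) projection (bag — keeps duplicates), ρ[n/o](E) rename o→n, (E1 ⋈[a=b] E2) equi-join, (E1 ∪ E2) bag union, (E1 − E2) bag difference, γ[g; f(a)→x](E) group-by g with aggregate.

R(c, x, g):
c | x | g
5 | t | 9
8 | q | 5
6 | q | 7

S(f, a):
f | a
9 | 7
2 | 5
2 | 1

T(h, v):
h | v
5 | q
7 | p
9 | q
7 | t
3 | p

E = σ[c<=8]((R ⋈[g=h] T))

σ filters on c, owned by the left side.
E' = (σ[c<=8](R) ⋈[g=h] T)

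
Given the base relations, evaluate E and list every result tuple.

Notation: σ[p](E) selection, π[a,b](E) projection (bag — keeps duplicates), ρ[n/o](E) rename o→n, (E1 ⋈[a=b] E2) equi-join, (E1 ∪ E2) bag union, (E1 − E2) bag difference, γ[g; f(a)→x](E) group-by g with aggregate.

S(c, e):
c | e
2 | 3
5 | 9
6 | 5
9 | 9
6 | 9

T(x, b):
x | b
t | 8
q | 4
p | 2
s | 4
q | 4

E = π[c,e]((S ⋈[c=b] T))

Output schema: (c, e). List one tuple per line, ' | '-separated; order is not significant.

Stepwise |·|:
  S → 5
  T → 5
  (S ⋈[c=b] T) → 1
  π[c,e]((S ⋈[c=b] T)) → 1

== RESULT ==
c | e
2 | 3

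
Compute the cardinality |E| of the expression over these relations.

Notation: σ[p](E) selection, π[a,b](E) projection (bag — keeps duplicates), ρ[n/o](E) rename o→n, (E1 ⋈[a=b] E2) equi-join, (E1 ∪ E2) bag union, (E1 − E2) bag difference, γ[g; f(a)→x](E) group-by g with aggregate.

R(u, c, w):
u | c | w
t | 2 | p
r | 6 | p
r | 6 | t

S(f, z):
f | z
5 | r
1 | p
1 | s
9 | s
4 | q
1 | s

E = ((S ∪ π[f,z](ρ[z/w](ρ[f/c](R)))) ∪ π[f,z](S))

Row counts bottom-up:
  S → 6
  R → 3
  ρ[f/c](R) → 3
  ρ[z/w](ρ[f/c](R)) → 3
  π[f,z](ρ[z/w](ρ[f/c](R))) → 3
  (S ∪ π[f,z](ρ[z/w](ρ[f/c](R)))) → 9
  S → 6
  π[f,z](S) → 6
  ((S ∪ π[f,z](ρ[z/w](ρ[f/c](R)))) ∪ π[f,z](S)) → 15

|E| = 15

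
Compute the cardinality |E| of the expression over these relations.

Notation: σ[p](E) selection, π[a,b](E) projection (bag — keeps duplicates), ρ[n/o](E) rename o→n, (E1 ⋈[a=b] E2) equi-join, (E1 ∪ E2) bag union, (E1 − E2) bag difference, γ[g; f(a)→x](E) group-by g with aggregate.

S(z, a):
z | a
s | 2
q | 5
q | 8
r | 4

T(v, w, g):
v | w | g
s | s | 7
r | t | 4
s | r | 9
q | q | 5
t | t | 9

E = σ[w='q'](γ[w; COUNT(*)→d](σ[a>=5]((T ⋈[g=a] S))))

Per-node cardinality:
  T → 5
  S → 4
  (T ⋈[g=a] S) → 2
  σ[a>=5]((T ⋈[g=a] S)) → 1
  γ[w; COUNT(*)→d](σ[a>=5]((T ⋈[g=a] S))) → 1
  σ[w='q'](γ[w; COUNT(*)→d](σ[a>=5]((T ⋈[g=a] S)))) → 1

|E| = 1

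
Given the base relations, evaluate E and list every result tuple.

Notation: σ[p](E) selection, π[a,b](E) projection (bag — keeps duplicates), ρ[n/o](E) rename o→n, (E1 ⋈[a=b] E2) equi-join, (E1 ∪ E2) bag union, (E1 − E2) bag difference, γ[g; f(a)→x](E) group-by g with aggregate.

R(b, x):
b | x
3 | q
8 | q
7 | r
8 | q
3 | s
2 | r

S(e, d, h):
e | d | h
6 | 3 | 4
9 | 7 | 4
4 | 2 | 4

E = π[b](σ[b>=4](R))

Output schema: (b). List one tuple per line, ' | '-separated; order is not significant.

Stepwise |·|:
  R → 6
  σ[b>=4](R) → 3
  π[b](σ[b>=4](R)) → 3

== RESULT ==
b
7
8
8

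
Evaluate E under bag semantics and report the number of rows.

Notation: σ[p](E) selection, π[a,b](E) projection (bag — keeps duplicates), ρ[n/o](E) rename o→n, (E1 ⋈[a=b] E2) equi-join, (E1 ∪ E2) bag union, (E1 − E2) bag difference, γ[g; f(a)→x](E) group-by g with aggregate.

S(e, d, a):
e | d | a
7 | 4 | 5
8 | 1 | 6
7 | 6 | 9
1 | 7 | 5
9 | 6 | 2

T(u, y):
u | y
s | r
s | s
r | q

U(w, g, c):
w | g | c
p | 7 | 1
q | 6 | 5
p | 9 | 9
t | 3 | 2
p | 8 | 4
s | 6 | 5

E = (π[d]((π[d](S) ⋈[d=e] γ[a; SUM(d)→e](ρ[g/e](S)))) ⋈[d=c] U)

Subexpression sizes:
  S → 5
  π[d](S) → 5
  S → 5
  ρ[g/e](S) → 5
  γ[a; SUM(d)→e](ρ[g/e](S)) → 4
  (π[d](S) ⋈[d=e] γ[a; SUM(d)→e](ρ[g/e](S))) → 5
  π[d]((π[d](S) ⋈[d=e] γ[a; SUM(d)→e](ρ[g/e](S)))) → 5
  U → 6
  (π[d]((π[d](S) ⋈[d=e] γ[a; SUM(d)→e](ρ[g/e](S)))) ⋈[d=c] U) → 1

|E| = 1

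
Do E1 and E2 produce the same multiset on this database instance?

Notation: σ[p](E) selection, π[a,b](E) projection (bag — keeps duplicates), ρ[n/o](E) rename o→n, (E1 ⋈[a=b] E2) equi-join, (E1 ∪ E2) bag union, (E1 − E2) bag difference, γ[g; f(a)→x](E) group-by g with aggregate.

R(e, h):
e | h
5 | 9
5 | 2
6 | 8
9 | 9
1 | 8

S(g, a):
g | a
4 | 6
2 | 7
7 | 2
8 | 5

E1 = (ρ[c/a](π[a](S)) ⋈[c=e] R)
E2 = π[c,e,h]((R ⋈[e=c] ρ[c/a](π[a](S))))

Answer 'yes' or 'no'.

E1 subexpression sizes:
  S → 4
  π[a](S) → 4
  ρ[c/a](π[a](S)) → 4
  R → 5
  (ρ[c/a](π[a](S)) ⋈[c=e] R) → 3
E2 subexpression sizes:
  R → 5
  S → 4
  π[a](S) → 4
  ρ[c/a](π[a](S)) → 4
  (R ⋈[e=c] ρ[c/a](π[a](S))) → 3
  π[c,e,h]((R ⋈[e=c] ρ[c/a](π[a](S)))) → 3

E1 and E2 produce the same multiset:
c | e | h
5 | 5 | 2
5 | 5 | 9
6 | 6 | 8

yes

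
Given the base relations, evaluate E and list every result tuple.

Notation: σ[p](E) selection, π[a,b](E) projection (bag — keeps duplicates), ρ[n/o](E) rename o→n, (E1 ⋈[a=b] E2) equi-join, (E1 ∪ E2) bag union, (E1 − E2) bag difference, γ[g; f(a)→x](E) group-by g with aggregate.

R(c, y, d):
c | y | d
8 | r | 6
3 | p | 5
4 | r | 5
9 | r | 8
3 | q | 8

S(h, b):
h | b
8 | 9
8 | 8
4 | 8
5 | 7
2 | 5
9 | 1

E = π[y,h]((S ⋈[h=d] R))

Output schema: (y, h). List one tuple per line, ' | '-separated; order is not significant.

Subexpression sizes:
  S → 6
  R → 5
  (S ⋈[h=d] R) → 6
  π[y,h]((S ⋈[h=d] R)) → 6

== RESULT ==
y | h
p | 5
q | 8
q | 8
r | 5
r | 8
r | 8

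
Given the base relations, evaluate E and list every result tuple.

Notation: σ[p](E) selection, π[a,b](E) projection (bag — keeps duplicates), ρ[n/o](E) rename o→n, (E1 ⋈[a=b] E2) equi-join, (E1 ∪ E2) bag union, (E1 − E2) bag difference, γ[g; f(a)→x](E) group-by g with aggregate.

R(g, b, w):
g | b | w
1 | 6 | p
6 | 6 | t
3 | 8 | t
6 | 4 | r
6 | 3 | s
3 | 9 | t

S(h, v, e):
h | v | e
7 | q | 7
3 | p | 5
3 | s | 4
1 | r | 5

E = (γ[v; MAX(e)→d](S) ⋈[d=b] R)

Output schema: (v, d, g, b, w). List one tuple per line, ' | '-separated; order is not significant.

Row counts bottom-up:
  S → 4
  γ[v; MAX(e)→d](S) → 4
  R → 6
  (γ[v; MAX(e)→d](S) ⋈[d=b] R) → 1

== RESULT ==
v | d | g | b | w
s | 4 | 6 | 4 | r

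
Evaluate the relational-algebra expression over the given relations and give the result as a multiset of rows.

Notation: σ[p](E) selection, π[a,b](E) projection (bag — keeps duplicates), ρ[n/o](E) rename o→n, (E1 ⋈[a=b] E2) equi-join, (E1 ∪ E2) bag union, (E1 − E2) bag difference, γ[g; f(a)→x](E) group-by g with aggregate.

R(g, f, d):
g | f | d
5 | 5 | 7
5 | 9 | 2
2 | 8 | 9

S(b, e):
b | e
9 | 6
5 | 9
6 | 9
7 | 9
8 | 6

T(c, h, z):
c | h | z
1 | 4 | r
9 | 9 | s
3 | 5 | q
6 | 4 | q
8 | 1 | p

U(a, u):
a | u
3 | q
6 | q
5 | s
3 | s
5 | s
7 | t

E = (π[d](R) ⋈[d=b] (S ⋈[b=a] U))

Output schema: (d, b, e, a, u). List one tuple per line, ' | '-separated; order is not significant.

Subexpression sizes:
  R → 3
  π[d](R) → 3
  S → 5
  U → 6
  (S ⋈[b=a] U) → 4
  (π[d](R) ⋈[d=b] (S ⋈[b=a] U)) → 1

== RESULT ==
d | b | e | a | u
7 | 7 | 9 | 7 | t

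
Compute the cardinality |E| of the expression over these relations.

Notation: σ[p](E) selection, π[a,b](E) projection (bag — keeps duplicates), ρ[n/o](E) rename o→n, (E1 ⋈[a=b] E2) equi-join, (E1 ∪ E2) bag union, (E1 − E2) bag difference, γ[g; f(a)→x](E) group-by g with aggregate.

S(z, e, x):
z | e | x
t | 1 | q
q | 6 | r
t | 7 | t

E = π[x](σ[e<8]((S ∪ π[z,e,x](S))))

Row counts bottom-up:
  S → 3
  S → 3
  π[z,e,x](S) → 3
  (S ∪ π[z,e,x](S)) → 6
  σ[e<8]((S ∪ π[z,e,x](S))) → 6
  π[x](σ[e<8]((S ∪ π[z,e,x](S)))) → 6

|E| = 6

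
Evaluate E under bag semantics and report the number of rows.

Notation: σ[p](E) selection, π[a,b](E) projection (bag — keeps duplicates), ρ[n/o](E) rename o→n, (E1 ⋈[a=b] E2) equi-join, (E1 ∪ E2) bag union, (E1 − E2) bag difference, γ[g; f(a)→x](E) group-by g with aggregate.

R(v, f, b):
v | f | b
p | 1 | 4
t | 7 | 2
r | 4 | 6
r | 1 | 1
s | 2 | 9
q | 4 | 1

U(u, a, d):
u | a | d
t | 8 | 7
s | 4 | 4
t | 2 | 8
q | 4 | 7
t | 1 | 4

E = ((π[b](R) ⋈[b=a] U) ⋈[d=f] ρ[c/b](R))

Subexpression sizes:
  R → 6
  π[b](R) → 6
  U → 5
  (π[b](R) ⋈[b=a] U) → 5
  R → 6
  ρ[c/b](R) → 6
  ((π[b](R) ⋈[b=a] U) ⋈[d=f] ρ[c/b](R)) → 7

|E| = 7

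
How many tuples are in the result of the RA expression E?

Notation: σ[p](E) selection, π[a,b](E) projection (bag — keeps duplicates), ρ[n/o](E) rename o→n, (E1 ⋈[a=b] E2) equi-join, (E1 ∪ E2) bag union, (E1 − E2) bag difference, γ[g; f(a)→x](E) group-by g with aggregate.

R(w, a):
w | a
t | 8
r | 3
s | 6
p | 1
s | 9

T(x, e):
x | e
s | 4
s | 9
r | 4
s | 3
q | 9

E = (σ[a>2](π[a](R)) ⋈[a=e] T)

Row counts bottom-up:
  R → 5
  π[a](R) → 5
  σ[a>2](π[a](R)) → 4
  T → 5
  (σ[a>2](π[a](R)) ⋈[a=e] T) → 3

|E| = 3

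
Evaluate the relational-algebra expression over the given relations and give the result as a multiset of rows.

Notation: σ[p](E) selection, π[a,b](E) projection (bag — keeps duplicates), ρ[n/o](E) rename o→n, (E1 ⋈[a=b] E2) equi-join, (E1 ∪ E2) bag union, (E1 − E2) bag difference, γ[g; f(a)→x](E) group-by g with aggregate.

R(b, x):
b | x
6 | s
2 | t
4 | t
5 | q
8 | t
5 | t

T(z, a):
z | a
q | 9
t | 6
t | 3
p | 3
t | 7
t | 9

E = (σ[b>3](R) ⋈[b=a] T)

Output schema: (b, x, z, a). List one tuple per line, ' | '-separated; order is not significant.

Subexpression sizes:
  R → 6
  σ[b>3](R) → 5
  T → 6
  (σ[b>3](R) ⋈[b=a] T) → 1

== RESULT ==
b | x | z | a
6 | s | t | 6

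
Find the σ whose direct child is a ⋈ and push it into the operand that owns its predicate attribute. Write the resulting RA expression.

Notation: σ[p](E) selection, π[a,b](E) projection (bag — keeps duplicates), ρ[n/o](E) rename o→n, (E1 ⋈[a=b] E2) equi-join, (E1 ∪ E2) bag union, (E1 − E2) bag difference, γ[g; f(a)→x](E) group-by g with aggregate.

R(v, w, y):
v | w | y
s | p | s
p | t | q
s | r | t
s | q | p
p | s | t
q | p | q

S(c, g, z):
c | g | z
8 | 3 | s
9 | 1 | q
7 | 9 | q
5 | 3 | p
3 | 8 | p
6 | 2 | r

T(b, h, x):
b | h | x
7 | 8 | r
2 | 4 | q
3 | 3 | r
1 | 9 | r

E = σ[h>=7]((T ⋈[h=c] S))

σ filters on h, owned by the left side.
E' = (σ[h>=7](T) ⋈[h=c] S)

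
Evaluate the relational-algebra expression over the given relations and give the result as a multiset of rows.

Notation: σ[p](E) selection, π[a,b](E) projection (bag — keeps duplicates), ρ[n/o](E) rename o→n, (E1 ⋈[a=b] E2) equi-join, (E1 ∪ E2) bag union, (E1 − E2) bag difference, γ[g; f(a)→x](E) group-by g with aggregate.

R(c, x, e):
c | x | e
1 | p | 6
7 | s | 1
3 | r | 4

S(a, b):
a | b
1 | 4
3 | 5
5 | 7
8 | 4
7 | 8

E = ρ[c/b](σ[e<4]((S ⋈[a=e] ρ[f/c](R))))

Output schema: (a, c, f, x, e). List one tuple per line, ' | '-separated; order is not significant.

Stepwise |·|:
  S → 5
  R → 3
  ρ[f/c](R) → 3
  (S ⋈[a=e] ρ[f/c](R)) → 1
  σ[e<4]((S ⋈[a=e] ρ[f/c](R))) → 1
  ρ[c/b](σ[e<4]((S ⋈[a=e] ρ[f/c](R)))) → 1

== RESULT ==
a | c | f | x | e
1 | 4 | 7 | s | 1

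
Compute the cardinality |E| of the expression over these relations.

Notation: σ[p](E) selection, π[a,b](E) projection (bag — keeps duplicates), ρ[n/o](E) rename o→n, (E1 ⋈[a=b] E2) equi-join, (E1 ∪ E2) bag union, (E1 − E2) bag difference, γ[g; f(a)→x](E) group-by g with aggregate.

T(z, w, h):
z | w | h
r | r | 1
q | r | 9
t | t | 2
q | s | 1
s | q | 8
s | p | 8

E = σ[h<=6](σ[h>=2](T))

Stepwise |·|:
  T → 6
  σ[h>=2](T) → 4
  σ[h<=6](σ[h>=2](T)) → 1

|E| = 1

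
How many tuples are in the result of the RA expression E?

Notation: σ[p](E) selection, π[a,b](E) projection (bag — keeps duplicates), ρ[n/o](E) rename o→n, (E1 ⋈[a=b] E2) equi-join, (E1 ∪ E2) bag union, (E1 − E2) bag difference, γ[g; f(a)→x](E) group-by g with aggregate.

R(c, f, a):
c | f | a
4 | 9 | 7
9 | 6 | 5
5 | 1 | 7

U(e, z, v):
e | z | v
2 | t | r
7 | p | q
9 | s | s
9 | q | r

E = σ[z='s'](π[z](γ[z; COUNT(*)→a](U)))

Per-node cardinality:
  U → 4
  γ[z; COUNT(*)→a](U) → 4
  π[z](γ[z; COUNT(*)→a](U)) → 4
  σ[z='s'](π[z](γ[z; COUNT(*)→a](U))) → 1

|E| = 1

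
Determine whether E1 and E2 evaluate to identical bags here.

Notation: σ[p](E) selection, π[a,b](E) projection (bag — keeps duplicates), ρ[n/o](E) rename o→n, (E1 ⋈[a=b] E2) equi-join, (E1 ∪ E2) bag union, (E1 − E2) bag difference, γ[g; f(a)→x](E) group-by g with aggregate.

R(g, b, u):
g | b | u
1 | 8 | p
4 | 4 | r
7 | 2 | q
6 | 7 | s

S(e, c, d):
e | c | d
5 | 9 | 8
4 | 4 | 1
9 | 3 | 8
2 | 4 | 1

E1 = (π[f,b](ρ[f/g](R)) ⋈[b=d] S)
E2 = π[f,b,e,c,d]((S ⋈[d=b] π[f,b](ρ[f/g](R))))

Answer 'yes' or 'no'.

E1 row counts bottom-up:
  R → 4
  ρ[f/g](R) → 4
  π[f,b](ρ[f/g](R)) → 4
  S → 4
  (π[f,b](ρ[f/g](R)) ⋈[b=d] S) → 2
E2 row counts bottom-up:
  S → 4
  R → 4
  ρ[f/g](R) → 4
  π[f,b](ρ[f/g](R)) → 4
  (S ⋈[d=b] π[f,b](ρ[f/g](R))) → 2
  π[f,b,e,c,d]((S ⋈[d=b] π[f,b](ρ[f/g](R)))) → 2

E1 and E2 produce the same multiset:
f | b | e | c | d
1 | 8 | 5 | 9 | 8
1 | 8 | 9 | 3 | 8

yes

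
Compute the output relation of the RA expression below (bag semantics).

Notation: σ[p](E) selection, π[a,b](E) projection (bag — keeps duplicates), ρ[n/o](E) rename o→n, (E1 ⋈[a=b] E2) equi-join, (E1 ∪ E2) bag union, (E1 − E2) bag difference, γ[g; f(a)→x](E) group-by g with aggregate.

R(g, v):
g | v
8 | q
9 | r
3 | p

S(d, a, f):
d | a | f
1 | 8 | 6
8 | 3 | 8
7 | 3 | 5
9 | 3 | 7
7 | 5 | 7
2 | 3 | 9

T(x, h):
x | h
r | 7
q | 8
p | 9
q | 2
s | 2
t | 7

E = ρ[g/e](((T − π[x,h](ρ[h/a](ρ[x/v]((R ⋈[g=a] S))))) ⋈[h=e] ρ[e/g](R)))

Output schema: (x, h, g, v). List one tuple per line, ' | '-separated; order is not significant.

Row counts bottom-up:
  T → 6
  R → 3
  S → 6
  (R ⋈[g=a] S) → 5
  ρ[x/v]((R ⋈[g=a] S)) → 5
  ρ[h/a](ρ[x/v]((R ⋈[g=a] S))) → 5
  π[x,h](ρ[h/a](ρ[x/v]((R ⋈[g=a] S)))) → 5
  (T − π[x,h](ρ[h/a](ρ[x/v]((R ⋈[g=a] S))))) → 5
  R → 3
  ρ[e/g](R) → 3
  ((T − π[x,h](ρ[h/a](ρ[x/v]((R ⋈[g=a] S))))) ⋈[h=e] ρ[e/g](R)) → 1
  ρ[g/e](((T − π[x,h](ρ[h/a](ρ[x/v]((R ⋈[g=a] S))))) ⋈[h=e] ρ[e/g](R))) → 1

== RESULT ==
x | h | g | v
p | 9 | 9 | r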